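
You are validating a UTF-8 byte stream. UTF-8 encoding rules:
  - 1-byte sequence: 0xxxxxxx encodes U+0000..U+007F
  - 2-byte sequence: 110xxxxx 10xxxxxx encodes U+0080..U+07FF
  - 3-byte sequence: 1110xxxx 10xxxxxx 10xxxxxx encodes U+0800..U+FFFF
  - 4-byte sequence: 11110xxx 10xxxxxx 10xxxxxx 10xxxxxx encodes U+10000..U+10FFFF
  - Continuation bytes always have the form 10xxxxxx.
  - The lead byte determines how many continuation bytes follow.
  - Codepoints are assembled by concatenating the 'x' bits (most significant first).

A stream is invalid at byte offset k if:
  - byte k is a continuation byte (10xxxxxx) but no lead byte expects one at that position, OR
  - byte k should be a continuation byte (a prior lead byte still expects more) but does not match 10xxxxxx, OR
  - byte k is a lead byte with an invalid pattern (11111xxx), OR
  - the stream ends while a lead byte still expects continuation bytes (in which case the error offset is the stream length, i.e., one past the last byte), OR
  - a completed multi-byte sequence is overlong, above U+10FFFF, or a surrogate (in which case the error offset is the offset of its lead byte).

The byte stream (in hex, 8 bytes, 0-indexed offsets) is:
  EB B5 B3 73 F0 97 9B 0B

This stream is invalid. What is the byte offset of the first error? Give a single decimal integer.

Byte[0]=EB: 3-byte lead, need 2 cont bytes. acc=0xB
Byte[1]=B5: continuation. acc=(acc<<6)|0x35=0x2F5
Byte[2]=B3: continuation. acc=(acc<<6)|0x33=0xBD73
Completed: cp=U+BD73 (starts at byte 0)
Byte[3]=73: 1-byte ASCII. cp=U+0073
Byte[4]=F0: 4-byte lead, need 3 cont bytes. acc=0x0
Byte[5]=97: continuation. acc=(acc<<6)|0x17=0x17
Byte[6]=9B: continuation. acc=(acc<<6)|0x1B=0x5DB
Byte[7]=0B: expected 10xxxxxx continuation. INVALID

Answer: 7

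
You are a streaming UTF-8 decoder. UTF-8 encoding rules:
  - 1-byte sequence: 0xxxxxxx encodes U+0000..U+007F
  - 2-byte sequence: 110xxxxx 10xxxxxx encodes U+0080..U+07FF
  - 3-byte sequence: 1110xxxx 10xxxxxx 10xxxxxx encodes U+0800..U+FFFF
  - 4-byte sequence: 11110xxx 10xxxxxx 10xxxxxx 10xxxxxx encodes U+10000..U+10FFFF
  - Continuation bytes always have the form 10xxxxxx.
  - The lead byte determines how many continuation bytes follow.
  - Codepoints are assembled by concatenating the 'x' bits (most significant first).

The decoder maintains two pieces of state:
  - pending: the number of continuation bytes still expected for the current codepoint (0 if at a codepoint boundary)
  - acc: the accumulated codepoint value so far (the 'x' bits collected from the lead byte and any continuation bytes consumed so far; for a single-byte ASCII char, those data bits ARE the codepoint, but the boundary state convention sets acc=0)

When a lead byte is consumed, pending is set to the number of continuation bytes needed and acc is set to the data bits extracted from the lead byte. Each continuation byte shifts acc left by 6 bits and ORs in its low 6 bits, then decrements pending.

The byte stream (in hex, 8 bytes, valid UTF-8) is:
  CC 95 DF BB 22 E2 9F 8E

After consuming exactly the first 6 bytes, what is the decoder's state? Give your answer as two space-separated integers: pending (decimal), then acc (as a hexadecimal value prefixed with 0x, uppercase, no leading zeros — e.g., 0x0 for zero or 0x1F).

Answer: 2 0x2

Derivation:
Byte[0]=CC: 2-byte lead. pending=1, acc=0xC
Byte[1]=95: continuation. acc=(acc<<6)|0x15=0x315, pending=0
Byte[2]=DF: 2-byte lead. pending=1, acc=0x1F
Byte[3]=BB: continuation. acc=(acc<<6)|0x3B=0x7FB, pending=0
Byte[4]=22: 1-byte. pending=0, acc=0x0
Byte[5]=E2: 3-byte lead. pending=2, acc=0x2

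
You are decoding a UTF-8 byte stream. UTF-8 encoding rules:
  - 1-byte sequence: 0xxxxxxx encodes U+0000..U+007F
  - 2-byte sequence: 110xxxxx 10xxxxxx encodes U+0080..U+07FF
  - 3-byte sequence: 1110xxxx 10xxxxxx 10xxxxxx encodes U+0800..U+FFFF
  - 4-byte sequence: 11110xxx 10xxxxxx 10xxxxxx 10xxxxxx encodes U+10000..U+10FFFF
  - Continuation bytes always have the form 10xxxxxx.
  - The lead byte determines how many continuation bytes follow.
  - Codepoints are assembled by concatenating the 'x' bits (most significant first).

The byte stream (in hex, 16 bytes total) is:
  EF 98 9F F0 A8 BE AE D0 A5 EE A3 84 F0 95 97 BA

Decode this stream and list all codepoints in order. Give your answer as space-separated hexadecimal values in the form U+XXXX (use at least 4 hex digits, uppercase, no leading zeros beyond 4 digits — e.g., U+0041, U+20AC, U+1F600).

Byte[0]=EF: 3-byte lead, need 2 cont bytes. acc=0xF
Byte[1]=98: continuation. acc=(acc<<6)|0x18=0x3D8
Byte[2]=9F: continuation. acc=(acc<<6)|0x1F=0xF61F
Completed: cp=U+F61F (starts at byte 0)
Byte[3]=F0: 4-byte lead, need 3 cont bytes. acc=0x0
Byte[4]=A8: continuation. acc=(acc<<6)|0x28=0x28
Byte[5]=BE: continuation. acc=(acc<<6)|0x3E=0xA3E
Byte[6]=AE: continuation. acc=(acc<<6)|0x2E=0x28FAE
Completed: cp=U+28FAE (starts at byte 3)
Byte[7]=D0: 2-byte lead, need 1 cont bytes. acc=0x10
Byte[8]=A5: continuation. acc=(acc<<6)|0x25=0x425
Completed: cp=U+0425 (starts at byte 7)
Byte[9]=EE: 3-byte lead, need 2 cont bytes. acc=0xE
Byte[10]=A3: continuation. acc=(acc<<6)|0x23=0x3A3
Byte[11]=84: continuation. acc=(acc<<6)|0x04=0xE8C4
Completed: cp=U+E8C4 (starts at byte 9)
Byte[12]=F0: 4-byte lead, need 3 cont bytes. acc=0x0
Byte[13]=95: continuation. acc=(acc<<6)|0x15=0x15
Byte[14]=97: continuation. acc=(acc<<6)|0x17=0x557
Byte[15]=BA: continuation. acc=(acc<<6)|0x3A=0x155FA
Completed: cp=U+155FA (starts at byte 12)

Answer: U+F61F U+28FAE U+0425 U+E8C4 U+155FA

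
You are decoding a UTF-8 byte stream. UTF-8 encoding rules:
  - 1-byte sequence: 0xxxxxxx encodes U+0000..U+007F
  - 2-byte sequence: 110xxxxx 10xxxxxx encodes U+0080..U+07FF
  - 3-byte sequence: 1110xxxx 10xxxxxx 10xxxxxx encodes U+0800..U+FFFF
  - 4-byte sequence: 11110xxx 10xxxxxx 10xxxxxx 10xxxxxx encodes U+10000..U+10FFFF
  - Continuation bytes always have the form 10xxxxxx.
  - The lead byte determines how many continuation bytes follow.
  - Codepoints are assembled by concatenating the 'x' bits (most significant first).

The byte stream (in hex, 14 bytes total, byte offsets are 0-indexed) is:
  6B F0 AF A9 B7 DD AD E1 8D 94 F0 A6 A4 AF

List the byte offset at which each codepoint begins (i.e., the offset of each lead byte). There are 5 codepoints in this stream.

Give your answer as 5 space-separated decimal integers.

Answer: 0 1 5 7 10

Derivation:
Byte[0]=6B: 1-byte ASCII. cp=U+006B
Byte[1]=F0: 4-byte lead, need 3 cont bytes. acc=0x0
Byte[2]=AF: continuation. acc=(acc<<6)|0x2F=0x2F
Byte[3]=A9: continuation. acc=(acc<<6)|0x29=0xBE9
Byte[4]=B7: continuation. acc=(acc<<6)|0x37=0x2FA77
Completed: cp=U+2FA77 (starts at byte 1)
Byte[5]=DD: 2-byte lead, need 1 cont bytes. acc=0x1D
Byte[6]=AD: continuation. acc=(acc<<6)|0x2D=0x76D
Completed: cp=U+076D (starts at byte 5)
Byte[7]=E1: 3-byte lead, need 2 cont bytes. acc=0x1
Byte[8]=8D: continuation. acc=(acc<<6)|0x0D=0x4D
Byte[9]=94: continuation. acc=(acc<<6)|0x14=0x1354
Completed: cp=U+1354 (starts at byte 7)
Byte[10]=F0: 4-byte lead, need 3 cont bytes. acc=0x0
Byte[11]=A6: continuation. acc=(acc<<6)|0x26=0x26
Byte[12]=A4: continuation. acc=(acc<<6)|0x24=0x9A4
Byte[13]=AF: continuation. acc=(acc<<6)|0x2F=0x2692F
Completed: cp=U+2692F (starts at byte 10)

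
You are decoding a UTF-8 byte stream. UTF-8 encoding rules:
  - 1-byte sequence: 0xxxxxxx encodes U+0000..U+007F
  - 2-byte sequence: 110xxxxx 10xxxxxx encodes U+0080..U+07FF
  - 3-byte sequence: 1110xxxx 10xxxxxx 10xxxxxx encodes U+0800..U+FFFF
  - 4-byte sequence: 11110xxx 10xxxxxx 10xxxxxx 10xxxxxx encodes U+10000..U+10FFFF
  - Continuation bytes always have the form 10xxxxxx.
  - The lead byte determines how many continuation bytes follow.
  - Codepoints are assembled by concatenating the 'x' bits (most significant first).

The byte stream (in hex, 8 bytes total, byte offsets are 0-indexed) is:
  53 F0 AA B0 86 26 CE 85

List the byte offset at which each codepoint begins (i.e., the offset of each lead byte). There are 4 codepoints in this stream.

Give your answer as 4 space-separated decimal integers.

Byte[0]=53: 1-byte ASCII. cp=U+0053
Byte[1]=F0: 4-byte lead, need 3 cont bytes. acc=0x0
Byte[2]=AA: continuation. acc=(acc<<6)|0x2A=0x2A
Byte[3]=B0: continuation. acc=(acc<<6)|0x30=0xAB0
Byte[4]=86: continuation. acc=(acc<<6)|0x06=0x2AC06
Completed: cp=U+2AC06 (starts at byte 1)
Byte[5]=26: 1-byte ASCII. cp=U+0026
Byte[6]=CE: 2-byte lead, need 1 cont bytes. acc=0xE
Byte[7]=85: continuation. acc=(acc<<6)|0x05=0x385
Completed: cp=U+0385 (starts at byte 6)

Answer: 0 1 5 6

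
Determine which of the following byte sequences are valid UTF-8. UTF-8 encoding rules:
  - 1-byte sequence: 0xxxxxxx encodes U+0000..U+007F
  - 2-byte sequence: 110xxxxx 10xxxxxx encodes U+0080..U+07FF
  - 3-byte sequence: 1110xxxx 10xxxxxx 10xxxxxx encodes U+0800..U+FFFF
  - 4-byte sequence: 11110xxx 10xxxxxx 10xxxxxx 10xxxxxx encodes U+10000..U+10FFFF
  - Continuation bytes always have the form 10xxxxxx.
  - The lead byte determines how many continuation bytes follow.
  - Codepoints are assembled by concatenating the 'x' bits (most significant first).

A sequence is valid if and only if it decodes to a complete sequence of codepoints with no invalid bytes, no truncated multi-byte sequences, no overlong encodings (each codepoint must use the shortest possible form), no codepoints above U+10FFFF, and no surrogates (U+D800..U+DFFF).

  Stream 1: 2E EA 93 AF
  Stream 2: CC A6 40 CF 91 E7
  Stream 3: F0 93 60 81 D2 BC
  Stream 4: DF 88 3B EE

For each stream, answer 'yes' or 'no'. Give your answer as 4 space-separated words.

Answer: yes no no no

Derivation:
Stream 1: decodes cleanly. VALID
Stream 2: error at byte offset 6. INVALID
Stream 3: error at byte offset 2. INVALID
Stream 4: error at byte offset 4. INVALID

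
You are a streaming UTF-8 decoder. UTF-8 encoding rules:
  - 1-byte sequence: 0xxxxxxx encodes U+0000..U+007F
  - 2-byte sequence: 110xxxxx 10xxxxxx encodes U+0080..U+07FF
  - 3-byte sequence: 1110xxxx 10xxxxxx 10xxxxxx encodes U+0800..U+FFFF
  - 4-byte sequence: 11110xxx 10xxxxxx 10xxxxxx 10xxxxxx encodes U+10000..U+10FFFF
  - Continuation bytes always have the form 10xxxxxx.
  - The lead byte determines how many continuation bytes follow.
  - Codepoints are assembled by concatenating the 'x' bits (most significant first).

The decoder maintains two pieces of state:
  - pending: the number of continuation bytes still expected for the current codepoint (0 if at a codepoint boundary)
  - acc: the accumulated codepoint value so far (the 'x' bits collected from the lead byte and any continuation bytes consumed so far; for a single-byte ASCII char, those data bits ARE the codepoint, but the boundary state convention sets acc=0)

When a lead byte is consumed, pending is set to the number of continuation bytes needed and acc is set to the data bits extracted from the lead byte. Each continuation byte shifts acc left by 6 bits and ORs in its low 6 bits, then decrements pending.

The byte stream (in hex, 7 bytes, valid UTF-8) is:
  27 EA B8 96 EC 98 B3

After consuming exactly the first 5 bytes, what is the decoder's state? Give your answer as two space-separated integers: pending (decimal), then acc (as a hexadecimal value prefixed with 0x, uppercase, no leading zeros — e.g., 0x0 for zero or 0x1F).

Byte[0]=27: 1-byte. pending=0, acc=0x0
Byte[1]=EA: 3-byte lead. pending=2, acc=0xA
Byte[2]=B8: continuation. acc=(acc<<6)|0x38=0x2B8, pending=1
Byte[3]=96: continuation. acc=(acc<<6)|0x16=0xAE16, pending=0
Byte[4]=EC: 3-byte lead. pending=2, acc=0xC

Answer: 2 0xC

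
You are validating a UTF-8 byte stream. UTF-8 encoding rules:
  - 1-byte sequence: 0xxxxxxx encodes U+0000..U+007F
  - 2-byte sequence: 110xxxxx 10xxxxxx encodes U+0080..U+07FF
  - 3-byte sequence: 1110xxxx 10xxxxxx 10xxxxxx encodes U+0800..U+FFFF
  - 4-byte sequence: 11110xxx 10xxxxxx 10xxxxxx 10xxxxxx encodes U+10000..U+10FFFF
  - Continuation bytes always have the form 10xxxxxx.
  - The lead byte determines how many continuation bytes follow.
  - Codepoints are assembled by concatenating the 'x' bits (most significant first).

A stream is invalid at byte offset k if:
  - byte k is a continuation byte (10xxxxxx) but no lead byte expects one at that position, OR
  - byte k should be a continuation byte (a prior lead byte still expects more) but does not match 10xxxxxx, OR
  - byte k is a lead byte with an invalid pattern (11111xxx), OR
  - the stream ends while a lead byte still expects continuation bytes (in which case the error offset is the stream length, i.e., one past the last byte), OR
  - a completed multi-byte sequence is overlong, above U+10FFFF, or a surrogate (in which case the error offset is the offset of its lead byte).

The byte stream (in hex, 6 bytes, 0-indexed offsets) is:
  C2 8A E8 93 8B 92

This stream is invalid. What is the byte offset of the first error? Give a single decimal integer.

Answer: 5

Derivation:
Byte[0]=C2: 2-byte lead, need 1 cont bytes. acc=0x2
Byte[1]=8A: continuation. acc=(acc<<6)|0x0A=0x8A
Completed: cp=U+008A (starts at byte 0)
Byte[2]=E8: 3-byte lead, need 2 cont bytes. acc=0x8
Byte[3]=93: continuation. acc=(acc<<6)|0x13=0x213
Byte[4]=8B: continuation. acc=(acc<<6)|0x0B=0x84CB
Completed: cp=U+84CB (starts at byte 2)
Byte[5]=92: INVALID lead byte (not 0xxx/110x/1110/11110)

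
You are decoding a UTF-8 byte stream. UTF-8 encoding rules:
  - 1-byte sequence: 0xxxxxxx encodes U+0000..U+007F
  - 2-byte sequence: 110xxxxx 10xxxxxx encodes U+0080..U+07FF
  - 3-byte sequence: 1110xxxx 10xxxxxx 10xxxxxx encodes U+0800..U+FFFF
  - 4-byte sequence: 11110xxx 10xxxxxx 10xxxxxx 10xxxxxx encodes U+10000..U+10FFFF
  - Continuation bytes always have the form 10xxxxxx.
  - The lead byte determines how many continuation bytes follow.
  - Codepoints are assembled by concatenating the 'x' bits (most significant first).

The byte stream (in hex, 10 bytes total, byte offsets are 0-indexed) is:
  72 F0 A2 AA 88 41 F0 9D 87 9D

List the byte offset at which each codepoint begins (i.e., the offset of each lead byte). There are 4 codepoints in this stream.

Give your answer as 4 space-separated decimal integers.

Answer: 0 1 5 6

Derivation:
Byte[0]=72: 1-byte ASCII. cp=U+0072
Byte[1]=F0: 4-byte lead, need 3 cont bytes. acc=0x0
Byte[2]=A2: continuation. acc=(acc<<6)|0x22=0x22
Byte[3]=AA: continuation. acc=(acc<<6)|0x2A=0x8AA
Byte[4]=88: continuation. acc=(acc<<6)|0x08=0x22A88
Completed: cp=U+22A88 (starts at byte 1)
Byte[5]=41: 1-byte ASCII. cp=U+0041
Byte[6]=F0: 4-byte lead, need 3 cont bytes. acc=0x0
Byte[7]=9D: continuation. acc=(acc<<6)|0x1D=0x1D
Byte[8]=87: continuation. acc=(acc<<6)|0x07=0x747
Byte[9]=9D: continuation. acc=(acc<<6)|0x1D=0x1D1DD
Completed: cp=U+1D1DD (starts at byte 6)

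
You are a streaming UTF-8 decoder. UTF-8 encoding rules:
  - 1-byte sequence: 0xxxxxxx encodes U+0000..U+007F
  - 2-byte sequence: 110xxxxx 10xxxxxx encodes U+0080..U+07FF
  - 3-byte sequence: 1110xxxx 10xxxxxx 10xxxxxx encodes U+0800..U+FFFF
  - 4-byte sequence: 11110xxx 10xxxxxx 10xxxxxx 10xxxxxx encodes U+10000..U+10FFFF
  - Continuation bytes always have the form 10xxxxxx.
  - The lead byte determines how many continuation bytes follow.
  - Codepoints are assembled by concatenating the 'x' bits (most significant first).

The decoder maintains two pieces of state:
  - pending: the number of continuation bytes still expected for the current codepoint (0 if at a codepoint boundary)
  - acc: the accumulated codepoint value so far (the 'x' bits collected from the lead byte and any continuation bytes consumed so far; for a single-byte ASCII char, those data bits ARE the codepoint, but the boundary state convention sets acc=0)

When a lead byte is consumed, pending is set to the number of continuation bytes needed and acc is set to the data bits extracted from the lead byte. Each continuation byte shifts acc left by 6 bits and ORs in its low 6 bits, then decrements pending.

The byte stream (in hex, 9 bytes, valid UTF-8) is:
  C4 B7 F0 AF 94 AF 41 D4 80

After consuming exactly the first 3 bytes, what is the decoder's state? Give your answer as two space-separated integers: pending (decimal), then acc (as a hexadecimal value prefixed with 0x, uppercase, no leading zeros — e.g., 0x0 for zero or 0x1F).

Byte[0]=C4: 2-byte lead. pending=1, acc=0x4
Byte[1]=B7: continuation. acc=(acc<<6)|0x37=0x137, pending=0
Byte[2]=F0: 4-byte lead. pending=3, acc=0x0

Answer: 3 0x0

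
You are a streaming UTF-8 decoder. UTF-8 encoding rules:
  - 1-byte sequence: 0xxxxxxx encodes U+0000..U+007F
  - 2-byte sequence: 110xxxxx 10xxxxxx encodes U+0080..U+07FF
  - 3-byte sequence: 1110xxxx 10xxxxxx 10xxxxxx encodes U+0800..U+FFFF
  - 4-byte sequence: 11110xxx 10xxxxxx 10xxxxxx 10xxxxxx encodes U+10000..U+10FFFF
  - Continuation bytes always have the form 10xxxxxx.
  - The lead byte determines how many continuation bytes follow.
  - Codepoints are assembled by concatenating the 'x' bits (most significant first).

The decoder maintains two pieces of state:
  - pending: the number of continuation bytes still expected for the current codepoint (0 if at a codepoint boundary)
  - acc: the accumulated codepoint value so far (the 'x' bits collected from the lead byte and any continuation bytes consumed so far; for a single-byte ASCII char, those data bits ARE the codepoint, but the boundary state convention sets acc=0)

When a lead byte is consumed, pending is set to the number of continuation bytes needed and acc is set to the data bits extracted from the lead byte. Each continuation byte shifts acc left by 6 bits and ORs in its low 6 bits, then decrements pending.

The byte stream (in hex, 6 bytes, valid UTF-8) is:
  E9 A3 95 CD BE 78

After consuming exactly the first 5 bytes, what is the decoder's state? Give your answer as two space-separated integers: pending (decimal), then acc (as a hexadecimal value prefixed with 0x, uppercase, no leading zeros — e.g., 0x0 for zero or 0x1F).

Byte[0]=E9: 3-byte lead. pending=2, acc=0x9
Byte[1]=A3: continuation. acc=(acc<<6)|0x23=0x263, pending=1
Byte[2]=95: continuation. acc=(acc<<6)|0x15=0x98D5, pending=0
Byte[3]=CD: 2-byte lead. pending=1, acc=0xD
Byte[4]=BE: continuation. acc=(acc<<6)|0x3E=0x37E, pending=0

Answer: 0 0x37E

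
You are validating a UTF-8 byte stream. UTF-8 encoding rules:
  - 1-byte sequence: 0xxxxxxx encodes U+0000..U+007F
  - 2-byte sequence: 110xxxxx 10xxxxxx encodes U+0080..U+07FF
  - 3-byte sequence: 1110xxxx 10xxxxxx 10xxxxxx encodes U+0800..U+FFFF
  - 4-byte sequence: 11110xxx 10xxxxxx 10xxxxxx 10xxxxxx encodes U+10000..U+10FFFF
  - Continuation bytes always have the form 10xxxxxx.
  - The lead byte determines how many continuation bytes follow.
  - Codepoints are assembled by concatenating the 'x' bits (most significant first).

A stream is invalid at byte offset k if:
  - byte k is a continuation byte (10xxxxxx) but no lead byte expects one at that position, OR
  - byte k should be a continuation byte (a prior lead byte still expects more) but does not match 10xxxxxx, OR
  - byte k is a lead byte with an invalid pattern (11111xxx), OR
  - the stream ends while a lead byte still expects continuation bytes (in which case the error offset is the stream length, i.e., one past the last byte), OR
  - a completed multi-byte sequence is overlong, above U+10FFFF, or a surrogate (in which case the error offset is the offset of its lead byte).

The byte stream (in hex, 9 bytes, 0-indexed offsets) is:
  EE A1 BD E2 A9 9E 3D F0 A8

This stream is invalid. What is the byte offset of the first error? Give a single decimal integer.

Answer: 9

Derivation:
Byte[0]=EE: 3-byte lead, need 2 cont bytes. acc=0xE
Byte[1]=A1: continuation. acc=(acc<<6)|0x21=0x3A1
Byte[2]=BD: continuation. acc=(acc<<6)|0x3D=0xE87D
Completed: cp=U+E87D (starts at byte 0)
Byte[3]=E2: 3-byte lead, need 2 cont bytes. acc=0x2
Byte[4]=A9: continuation. acc=(acc<<6)|0x29=0xA9
Byte[5]=9E: continuation. acc=(acc<<6)|0x1E=0x2A5E
Completed: cp=U+2A5E (starts at byte 3)
Byte[6]=3D: 1-byte ASCII. cp=U+003D
Byte[7]=F0: 4-byte lead, need 3 cont bytes. acc=0x0
Byte[8]=A8: continuation. acc=(acc<<6)|0x28=0x28
Byte[9]: stream ended, expected continuation. INVALID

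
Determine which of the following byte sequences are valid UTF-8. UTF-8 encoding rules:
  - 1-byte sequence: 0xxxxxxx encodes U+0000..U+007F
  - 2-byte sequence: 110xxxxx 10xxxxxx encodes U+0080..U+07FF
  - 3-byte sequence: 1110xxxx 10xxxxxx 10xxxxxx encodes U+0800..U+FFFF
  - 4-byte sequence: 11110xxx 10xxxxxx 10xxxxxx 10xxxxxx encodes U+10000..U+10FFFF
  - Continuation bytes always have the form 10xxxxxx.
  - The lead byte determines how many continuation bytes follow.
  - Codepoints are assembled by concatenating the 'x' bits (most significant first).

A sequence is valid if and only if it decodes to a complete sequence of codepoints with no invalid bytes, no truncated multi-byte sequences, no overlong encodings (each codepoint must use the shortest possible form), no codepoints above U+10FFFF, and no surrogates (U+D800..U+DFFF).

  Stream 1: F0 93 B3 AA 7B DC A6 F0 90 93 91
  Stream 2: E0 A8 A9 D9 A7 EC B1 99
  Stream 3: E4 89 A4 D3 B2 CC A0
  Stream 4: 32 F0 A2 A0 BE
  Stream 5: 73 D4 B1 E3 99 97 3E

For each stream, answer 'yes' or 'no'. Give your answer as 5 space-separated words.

Answer: yes yes yes yes yes

Derivation:
Stream 1: decodes cleanly. VALID
Stream 2: decodes cleanly. VALID
Stream 3: decodes cleanly. VALID
Stream 4: decodes cleanly. VALID
Stream 5: decodes cleanly. VALID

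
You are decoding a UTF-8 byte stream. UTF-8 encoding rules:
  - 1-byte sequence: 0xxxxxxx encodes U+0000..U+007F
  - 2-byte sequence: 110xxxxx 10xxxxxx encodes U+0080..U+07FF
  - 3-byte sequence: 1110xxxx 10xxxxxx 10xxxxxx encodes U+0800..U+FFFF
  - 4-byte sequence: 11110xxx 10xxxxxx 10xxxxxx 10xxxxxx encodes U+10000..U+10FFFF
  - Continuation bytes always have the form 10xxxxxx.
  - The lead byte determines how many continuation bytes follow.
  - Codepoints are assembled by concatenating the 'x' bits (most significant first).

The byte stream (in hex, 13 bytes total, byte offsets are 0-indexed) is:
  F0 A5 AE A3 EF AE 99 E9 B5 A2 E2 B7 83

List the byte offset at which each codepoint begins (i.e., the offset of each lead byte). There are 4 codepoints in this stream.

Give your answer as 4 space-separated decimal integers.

Byte[0]=F0: 4-byte lead, need 3 cont bytes. acc=0x0
Byte[1]=A5: continuation. acc=(acc<<6)|0x25=0x25
Byte[2]=AE: continuation. acc=(acc<<6)|0x2E=0x96E
Byte[3]=A3: continuation. acc=(acc<<6)|0x23=0x25BA3
Completed: cp=U+25BA3 (starts at byte 0)
Byte[4]=EF: 3-byte lead, need 2 cont bytes. acc=0xF
Byte[5]=AE: continuation. acc=(acc<<6)|0x2E=0x3EE
Byte[6]=99: continuation. acc=(acc<<6)|0x19=0xFB99
Completed: cp=U+FB99 (starts at byte 4)
Byte[7]=E9: 3-byte lead, need 2 cont bytes. acc=0x9
Byte[8]=B5: continuation. acc=(acc<<6)|0x35=0x275
Byte[9]=A2: continuation. acc=(acc<<6)|0x22=0x9D62
Completed: cp=U+9D62 (starts at byte 7)
Byte[10]=E2: 3-byte lead, need 2 cont bytes. acc=0x2
Byte[11]=B7: continuation. acc=(acc<<6)|0x37=0xB7
Byte[12]=83: continuation. acc=(acc<<6)|0x03=0x2DC3
Completed: cp=U+2DC3 (starts at byte 10)

Answer: 0 4 7 10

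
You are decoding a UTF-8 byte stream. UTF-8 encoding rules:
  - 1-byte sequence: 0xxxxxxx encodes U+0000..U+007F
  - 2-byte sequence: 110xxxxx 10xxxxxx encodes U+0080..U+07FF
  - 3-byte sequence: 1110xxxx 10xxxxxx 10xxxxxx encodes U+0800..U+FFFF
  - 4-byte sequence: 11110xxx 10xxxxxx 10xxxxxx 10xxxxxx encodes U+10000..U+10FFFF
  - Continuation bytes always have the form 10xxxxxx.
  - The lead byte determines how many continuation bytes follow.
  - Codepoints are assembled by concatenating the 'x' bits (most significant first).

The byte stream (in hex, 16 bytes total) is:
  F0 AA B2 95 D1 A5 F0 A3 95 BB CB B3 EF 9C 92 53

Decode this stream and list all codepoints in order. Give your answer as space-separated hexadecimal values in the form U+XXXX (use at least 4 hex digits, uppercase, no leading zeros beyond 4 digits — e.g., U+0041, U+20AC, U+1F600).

Answer: U+2AC95 U+0465 U+2357B U+02F3 U+F712 U+0053

Derivation:
Byte[0]=F0: 4-byte lead, need 3 cont bytes. acc=0x0
Byte[1]=AA: continuation. acc=(acc<<6)|0x2A=0x2A
Byte[2]=B2: continuation. acc=(acc<<6)|0x32=0xAB2
Byte[3]=95: continuation. acc=(acc<<6)|0x15=0x2AC95
Completed: cp=U+2AC95 (starts at byte 0)
Byte[4]=D1: 2-byte lead, need 1 cont bytes. acc=0x11
Byte[5]=A5: continuation. acc=(acc<<6)|0x25=0x465
Completed: cp=U+0465 (starts at byte 4)
Byte[6]=F0: 4-byte lead, need 3 cont bytes. acc=0x0
Byte[7]=A3: continuation. acc=(acc<<6)|0x23=0x23
Byte[8]=95: continuation. acc=(acc<<6)|0x15=0x8D5
Byte[9]=BB: continuation. acc=(acc<<6)|0x3B=0x2357B
Completed: cp=U+2357B (starts at byte 6)
Byte[10]=CB: 2-byte lead, need 1 cont bytes. acc=0xB
Byte[11]=B3: continuation. acc=(acc<<6)|0x33=0x2F3
Completed: cp=U+02F3 (starts at byte 10)
Byte[12]=EF: 3-byte lead, need 2 cont bytes. acc=0xF
Byte[13]=9C: continuation. acc=(acc<<6)|0x1C=0x3DC
Byte[14]=92: continuation. acc=(acc<<6)|0x12=0xF712
Completed: cp=U+F712 (starts at byte 12)
Byte[15]=53: 1-byte ASCII. cp=U+0053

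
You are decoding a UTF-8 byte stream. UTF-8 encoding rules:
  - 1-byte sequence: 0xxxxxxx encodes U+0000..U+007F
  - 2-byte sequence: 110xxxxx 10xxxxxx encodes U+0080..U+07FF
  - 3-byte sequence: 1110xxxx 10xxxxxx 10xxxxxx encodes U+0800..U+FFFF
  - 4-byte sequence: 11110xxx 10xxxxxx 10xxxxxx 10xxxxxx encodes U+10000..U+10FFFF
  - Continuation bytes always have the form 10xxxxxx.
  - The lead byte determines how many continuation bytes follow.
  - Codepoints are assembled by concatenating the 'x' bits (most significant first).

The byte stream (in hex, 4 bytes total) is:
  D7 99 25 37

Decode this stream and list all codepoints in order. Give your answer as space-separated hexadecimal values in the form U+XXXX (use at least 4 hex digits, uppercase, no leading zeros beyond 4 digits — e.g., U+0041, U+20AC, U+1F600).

Byte[0]=D7: 2-byte lead, need 1 cont bytes. acc=0x17
Byte[1]=99: continuation. acc=(acc<<6)|0x19=0x5D9
Completed: cp=U+05D9 (starts at byte 0)
Byte[2]=25: 1-byte ASCII. cp=U+0025
Byte[3]=37: 1-byte ASCII. cp=U+0037

Answer: U+05D9 U+0025 U+0037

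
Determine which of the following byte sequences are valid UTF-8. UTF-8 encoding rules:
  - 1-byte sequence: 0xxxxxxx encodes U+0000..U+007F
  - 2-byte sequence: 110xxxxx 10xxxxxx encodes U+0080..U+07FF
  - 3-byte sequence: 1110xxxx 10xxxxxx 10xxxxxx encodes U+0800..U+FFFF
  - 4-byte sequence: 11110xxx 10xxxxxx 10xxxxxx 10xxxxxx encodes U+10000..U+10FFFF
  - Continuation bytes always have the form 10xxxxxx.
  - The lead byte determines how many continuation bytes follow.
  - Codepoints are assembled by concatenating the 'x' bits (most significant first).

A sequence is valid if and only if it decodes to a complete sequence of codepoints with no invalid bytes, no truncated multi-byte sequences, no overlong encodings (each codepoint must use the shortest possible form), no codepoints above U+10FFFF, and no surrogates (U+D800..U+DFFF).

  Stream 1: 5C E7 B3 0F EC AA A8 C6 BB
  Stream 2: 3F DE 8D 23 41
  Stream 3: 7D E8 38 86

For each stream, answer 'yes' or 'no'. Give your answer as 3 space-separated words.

Stream 1: error at byte offset 3. INVALID
Stream 2: decodes cleanly. VALID
Stream 3: error at byte offset 2. INVALID

Answer: no yes no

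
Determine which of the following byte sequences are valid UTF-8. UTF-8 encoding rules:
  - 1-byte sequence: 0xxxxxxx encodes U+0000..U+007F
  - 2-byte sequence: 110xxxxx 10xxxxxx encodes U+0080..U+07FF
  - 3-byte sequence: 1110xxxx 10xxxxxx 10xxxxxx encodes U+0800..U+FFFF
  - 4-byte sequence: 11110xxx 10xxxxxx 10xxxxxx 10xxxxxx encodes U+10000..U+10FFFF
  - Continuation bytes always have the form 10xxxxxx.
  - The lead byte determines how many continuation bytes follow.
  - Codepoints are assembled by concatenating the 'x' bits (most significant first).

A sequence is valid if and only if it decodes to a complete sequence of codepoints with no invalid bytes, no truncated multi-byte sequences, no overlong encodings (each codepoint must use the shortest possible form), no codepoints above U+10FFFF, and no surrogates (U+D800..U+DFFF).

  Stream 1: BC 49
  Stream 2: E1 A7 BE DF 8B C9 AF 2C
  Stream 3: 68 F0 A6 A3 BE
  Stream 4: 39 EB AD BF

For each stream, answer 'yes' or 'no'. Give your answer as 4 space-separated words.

Stream 1: error at byte offset 0. INVALID
Stream 2: decodes cleanly. VALID
Stream 3: decodes cleanly. VALID
Stream 4: decodes cleanly. VALID

Answer: no yes yes yes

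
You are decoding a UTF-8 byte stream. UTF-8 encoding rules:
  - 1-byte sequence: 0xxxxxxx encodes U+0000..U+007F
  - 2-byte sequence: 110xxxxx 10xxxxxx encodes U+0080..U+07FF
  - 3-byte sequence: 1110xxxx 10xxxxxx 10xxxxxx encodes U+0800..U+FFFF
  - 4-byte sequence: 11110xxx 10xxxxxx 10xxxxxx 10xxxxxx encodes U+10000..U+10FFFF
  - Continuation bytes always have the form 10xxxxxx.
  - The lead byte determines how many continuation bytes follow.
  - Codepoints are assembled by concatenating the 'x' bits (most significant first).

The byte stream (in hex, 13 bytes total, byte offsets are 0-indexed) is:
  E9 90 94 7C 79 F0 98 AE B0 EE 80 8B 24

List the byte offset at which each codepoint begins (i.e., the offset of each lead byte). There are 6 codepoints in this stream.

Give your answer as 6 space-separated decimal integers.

Answer: 0 3 4 5 9 12

Derivation:
Byte[0]=E9: 3-byte lead, need 2 cont bytes. acc=0x9
Byte[1]=90: continuation. acc=(acc<<6)|0x10=0x250
Byte[2]=94: continuation. acc=(acc<<6)|0x14=0x9414
Completed: cp=U+9414 (starts at byte 0)
Byte[3]=7C: 1-byte ASCII. cp=U+007C
Byte[4]=79: 1-byte ASCII. cp=U+0079
Byte[5]=F0: 4-byte lead, need 3 cont bytes. acc=0x0
Byte[6]=98: continuation. acc=(acc<<6)|0x18=0x18
Byte[7]=AE: continuation. acc=(acc<<6)|0x2E=0x62E
Byte[8]=B0: continuation. acc=(acc<<6)|0x30=0x18BB0
Completed: cp=U+18BB0 (starts at byte 5)
Byte[9]=EE: 3-byte lead, need 2 cont bytes. acc=0xE
Byte[10]=80: continuation. acc=(acc<<6)|0x00=0x380
Byte[11]=8B: continuation. acc=(acc<<6)|0x0B=0xE00B
Completed: cp=U+E00B (starts at byte 9)
Byte[12]=24: 1-byte ASCII. cp=U+0024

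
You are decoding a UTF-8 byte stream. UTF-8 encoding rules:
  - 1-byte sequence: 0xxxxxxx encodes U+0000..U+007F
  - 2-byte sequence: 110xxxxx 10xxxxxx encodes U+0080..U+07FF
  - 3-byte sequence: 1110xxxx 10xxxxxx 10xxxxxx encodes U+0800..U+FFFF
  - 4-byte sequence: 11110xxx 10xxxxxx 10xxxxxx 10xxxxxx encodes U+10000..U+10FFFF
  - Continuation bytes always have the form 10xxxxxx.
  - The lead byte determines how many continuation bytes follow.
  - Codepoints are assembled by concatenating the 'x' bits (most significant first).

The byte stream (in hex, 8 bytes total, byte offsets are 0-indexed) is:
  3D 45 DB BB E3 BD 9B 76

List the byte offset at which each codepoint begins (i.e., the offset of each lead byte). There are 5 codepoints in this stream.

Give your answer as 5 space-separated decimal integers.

Answer: 0 1 2 4 7

Derivation:
Byte[0]=3D: 1-byte ASCII. cp=U+003D
Byte[1]=45: 1-byte ASCII. cp=U+0045
Byte[2]=DB: 2-byte lead, need 1 cont bytes. acc=0x1B
Byte[3]=BB: continuation. acc=(acc<<6)|0x3B=0x6FB
Completed: cp=U+06FB (starts at byte 2)
Byte[4]=E3: 3-byte lead, need 2 cont bytes. acc=0x3
Byte[5]=BD: continuation. acc=(acc<<6)|0x3D=0xFD
Byte[6]=9B: continuation. acc=(acc<<6)|0x1B=0x3F5B
Completed: cp=U+3F5B (starts at byte 4)
Byte[7]=76: 1-byte ASCII. cp=U+0076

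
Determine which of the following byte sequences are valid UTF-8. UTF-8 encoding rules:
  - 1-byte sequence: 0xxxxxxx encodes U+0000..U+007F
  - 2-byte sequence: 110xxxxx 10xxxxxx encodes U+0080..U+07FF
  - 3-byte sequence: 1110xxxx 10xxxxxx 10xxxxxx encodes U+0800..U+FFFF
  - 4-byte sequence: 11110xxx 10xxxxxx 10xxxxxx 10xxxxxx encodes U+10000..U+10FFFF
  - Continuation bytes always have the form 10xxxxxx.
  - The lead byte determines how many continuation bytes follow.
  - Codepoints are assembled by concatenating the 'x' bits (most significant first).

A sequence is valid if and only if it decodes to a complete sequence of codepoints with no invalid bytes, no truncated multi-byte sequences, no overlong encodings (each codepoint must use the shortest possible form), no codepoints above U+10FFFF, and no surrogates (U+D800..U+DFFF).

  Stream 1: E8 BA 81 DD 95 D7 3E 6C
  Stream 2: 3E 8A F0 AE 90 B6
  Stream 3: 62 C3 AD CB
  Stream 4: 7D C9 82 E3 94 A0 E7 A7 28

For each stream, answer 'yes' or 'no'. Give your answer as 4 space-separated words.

Answer: no no no no

Derivation:
Stream 1: error at byte offset 6. INVALID
Stream 2: error at byte offset 1. INVALID
Stream 3: error at byte offset 4. INVALID
Stream 4: error at byte offset 8. INVALID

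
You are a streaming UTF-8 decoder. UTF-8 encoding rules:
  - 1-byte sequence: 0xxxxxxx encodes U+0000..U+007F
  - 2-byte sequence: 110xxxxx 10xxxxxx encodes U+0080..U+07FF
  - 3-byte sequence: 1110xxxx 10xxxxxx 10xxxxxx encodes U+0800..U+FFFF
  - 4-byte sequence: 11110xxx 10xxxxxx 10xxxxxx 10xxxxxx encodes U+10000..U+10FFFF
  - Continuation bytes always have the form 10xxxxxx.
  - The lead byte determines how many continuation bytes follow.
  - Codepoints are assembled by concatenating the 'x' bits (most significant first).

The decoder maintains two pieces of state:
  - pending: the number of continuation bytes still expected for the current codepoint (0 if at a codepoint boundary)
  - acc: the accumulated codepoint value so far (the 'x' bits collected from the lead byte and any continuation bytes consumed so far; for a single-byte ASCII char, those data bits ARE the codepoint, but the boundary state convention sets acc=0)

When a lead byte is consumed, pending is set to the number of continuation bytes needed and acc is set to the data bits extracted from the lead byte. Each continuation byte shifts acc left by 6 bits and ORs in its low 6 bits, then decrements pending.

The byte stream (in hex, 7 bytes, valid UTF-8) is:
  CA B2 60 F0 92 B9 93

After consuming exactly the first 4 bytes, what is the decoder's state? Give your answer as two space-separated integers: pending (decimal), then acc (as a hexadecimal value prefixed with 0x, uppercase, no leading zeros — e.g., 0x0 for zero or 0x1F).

Byte[0]=CA: 2-byte lead. pending=1, acc=0xA
Byte[1]=B2: continuation. acc=(acc<<6)|0x32=0x2B2, pending=0
Byte[2]=60: 1-byte. pending=0, acc=0x0
Byte[3]=F0: 4-byte lead. pending=3, acc=0x0

Answer: 3 0x0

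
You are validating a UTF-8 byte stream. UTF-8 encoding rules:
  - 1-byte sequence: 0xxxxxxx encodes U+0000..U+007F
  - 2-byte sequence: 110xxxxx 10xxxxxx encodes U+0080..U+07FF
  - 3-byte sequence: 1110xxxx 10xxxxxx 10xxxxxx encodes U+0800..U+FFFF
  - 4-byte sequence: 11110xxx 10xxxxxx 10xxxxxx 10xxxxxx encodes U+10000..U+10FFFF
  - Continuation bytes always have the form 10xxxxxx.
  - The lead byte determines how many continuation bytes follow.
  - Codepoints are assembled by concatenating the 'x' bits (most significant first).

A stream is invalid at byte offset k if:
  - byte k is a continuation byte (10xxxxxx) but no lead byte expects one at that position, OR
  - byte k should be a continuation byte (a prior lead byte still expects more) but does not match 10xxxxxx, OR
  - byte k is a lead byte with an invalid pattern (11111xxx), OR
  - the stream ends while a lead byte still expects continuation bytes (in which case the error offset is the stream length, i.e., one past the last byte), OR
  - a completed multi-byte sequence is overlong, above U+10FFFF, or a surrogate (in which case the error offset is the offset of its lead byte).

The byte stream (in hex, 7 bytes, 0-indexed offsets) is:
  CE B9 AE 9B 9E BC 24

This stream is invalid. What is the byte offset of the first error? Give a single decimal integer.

Byte[0]=CE: 2-byte lead, need 1 cont bytes. acc=0xE
Byte[1]=B9: continuation. acc=(acc<<6)|0x39=0x3B9
Completed: cp=U+03B9 (starts at byte 0)
Byte[2]=AE: INVALID lead byte (not 0xxx/110x/1110/11110)

Answer: 2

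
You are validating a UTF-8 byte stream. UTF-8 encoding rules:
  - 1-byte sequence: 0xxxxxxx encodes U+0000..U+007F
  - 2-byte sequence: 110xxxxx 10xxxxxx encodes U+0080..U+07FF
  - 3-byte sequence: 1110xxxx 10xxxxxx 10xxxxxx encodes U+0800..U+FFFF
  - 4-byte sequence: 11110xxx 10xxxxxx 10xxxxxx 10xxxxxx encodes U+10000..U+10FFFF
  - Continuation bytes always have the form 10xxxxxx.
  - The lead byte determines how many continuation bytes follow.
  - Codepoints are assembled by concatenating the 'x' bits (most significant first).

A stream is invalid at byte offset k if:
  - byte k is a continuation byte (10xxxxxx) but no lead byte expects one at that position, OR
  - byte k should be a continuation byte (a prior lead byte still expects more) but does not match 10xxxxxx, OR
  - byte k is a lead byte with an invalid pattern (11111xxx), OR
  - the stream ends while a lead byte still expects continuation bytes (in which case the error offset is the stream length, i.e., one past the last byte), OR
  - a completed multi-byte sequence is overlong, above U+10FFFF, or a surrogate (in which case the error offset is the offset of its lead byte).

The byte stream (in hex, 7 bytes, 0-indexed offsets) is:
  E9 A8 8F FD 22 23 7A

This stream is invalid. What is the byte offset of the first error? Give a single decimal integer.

Byte[0]=E9: 3-byte lead, need 2 cont bytes. acc=0x9
Byte[1]=A8: continuation. acc=(acc<<6)|0x28=0x268
Byte[2]=8F: continuation. acc=(acc<<6)|0x0F=0x9A0F
Completed: cp=U+9A0F (starts at byte 0)
Byte[3]=FD: INVALID lead byte (not 0xxx/110x/1110/11110)

Answer: 3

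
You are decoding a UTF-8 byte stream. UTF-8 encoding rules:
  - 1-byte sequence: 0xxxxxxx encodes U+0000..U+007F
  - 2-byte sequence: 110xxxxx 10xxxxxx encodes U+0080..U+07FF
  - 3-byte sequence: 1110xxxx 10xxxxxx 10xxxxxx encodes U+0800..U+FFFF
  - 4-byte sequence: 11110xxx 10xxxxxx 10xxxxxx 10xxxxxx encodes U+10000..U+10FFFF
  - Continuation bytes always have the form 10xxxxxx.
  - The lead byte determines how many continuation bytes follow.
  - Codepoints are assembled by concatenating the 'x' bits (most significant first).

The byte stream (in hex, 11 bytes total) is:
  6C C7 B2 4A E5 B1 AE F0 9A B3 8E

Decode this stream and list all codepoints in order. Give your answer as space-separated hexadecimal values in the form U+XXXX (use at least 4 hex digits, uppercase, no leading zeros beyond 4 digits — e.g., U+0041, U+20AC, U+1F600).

Byte[0]=6C: 1-byte ASCII. cp=U+006C
Byte[1]=C7: 2-byte lead, need 1 cont bytes. acc=0x7
Byte[2]=B2: continuation. acc=(acc<<6)|0x32=0x1F2
Completed: cp=U+01F2 (starts at byte 1)
Byte[3]=4A: 1-byte ASCII. cp=U+004A
Byte[4]=E5: 3-byte lead, need 2 cont bytes. acc=0x5
Byte[5]=B1: continuation. acc=(acc<<6)|0x31=0x171
Byte[6]=AE: continuation. acc=(acc<<6)|0x2E=0x5C6E
Completed: cp=U+5C6E (starts at byte 4)
Byte[7]=F0: 4-byte lead, need 3 cont bytes. acc=0x0
Byte[8]=9A: continuation. acc=(acc<<6)|0x1A=0x1A
Byte[9]=B3: continuation. acc=(acc<<6)|0x33=0x6B3
Byte[10]=8E: continuation. acc=(acc<<6)|0x0E=0x1ACCE
Completed: cp=U+1ACCE (starts at byte 7)

Answer: U+006C U+01F2 U+004A U+5C6E U+1ACCE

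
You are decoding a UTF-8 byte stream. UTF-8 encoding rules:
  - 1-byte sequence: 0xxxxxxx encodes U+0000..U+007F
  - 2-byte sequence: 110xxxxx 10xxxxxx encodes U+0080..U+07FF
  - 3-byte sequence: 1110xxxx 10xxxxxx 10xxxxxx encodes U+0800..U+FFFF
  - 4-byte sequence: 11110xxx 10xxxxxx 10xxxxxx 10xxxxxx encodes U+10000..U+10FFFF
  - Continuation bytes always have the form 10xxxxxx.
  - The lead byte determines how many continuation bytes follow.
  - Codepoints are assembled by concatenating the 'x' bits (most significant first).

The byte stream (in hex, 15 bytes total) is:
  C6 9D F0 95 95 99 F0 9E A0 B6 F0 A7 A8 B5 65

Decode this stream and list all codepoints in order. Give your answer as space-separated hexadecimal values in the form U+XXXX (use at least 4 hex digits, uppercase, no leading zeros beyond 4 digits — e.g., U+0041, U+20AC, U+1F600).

Answer: U+019D U+15559 U+1E836 U+27A35 U+0065

Derivation:
Byte[0]=C6: 2-byte lead, need 1 cont bytes. acc=0x6
Byte[1]=9D: continuation. acc=(acc<<6)|0x1D=0x19D
Completed: cp=U+019D (starts at byte 0)
Byte[2]=F0: 4-byte lead, need 3 cont bytes. acc=0x0
Byte[3]=95: continuation. acc=(acc<<6)|0x15=0x15
Byte[4]=95: continuation. acc=(acc<<6)|0x15=0x555
Byte[5]=99: continuation. acc=(acc<<6)|0x19=0x15559
Completed: cp=U+15559 (starts at byte 2)
Byte[6]=F0: 4-byte lead, need 3 cont bytes. acc=0x0
Byte[7]=9E: continuation. acc=(acc<<6)|0x1E=0x1E
Byte[8]=A0: continuation. acc=(acc<<6)|0x20=0x7A0
Byte[9]=B6: continuation. acc=(acc<<6)|0x36=0x1E836
Completed: cp=U+1E836 (starts at byte 6)
Byte[10]=F0: 4-byte lead, need 3 cont bytes. acc=0x0
Byte[11]=A7: continuation. acc=(acc<<6)|0x27=0x27
Byte[12]=A8: continuation. acc=(acc<<6)|0x28=0x9E8
Byte[13]=B5: continuation. acc=(acc<<6)|0x35=0x27A35
Completed: cp=U+27A35 (starts at byte 10)
Byte[14]=65: 1-byte ASCII. cp=U+0065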